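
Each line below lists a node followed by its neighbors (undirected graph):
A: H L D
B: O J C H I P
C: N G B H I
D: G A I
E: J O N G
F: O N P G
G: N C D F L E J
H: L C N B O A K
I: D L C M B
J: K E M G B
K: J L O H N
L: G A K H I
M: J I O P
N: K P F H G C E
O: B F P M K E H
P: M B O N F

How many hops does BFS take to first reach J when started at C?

Level 0: C
Level 1: B, G, H, I, N
Level 2: A, D, E, F, J, K, L, M, O, P
J first appears at level 2.

2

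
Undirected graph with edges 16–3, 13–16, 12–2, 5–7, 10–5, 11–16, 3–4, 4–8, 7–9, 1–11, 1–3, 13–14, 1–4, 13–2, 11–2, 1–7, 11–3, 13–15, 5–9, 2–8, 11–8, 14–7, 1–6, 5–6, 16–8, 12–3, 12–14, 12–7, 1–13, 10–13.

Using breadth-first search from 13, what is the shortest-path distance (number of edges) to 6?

Level 0: 13
Level 1: 1, 2, 10, 14, 15, 16
Level 2: 3, 4, 5, 6, 7, 8, 11, 12
Level 3: 9
6 first appears at level 2.

2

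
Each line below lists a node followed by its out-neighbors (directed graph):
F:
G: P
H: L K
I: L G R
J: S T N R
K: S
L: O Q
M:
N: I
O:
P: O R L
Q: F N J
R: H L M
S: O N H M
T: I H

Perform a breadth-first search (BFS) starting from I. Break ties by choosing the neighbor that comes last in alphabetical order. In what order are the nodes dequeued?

Visit I; enqueue R, L, G → queue [R, L, G]
Visit R; enqueue M, H → queue [L, G, M, H]
Visit L; enqueue Q, O → queue [G, M, H, Q, O]
Visit G; enqueue P → queue [M, H, Q, O, P]
Visit M → queue [H, Q, O, P]
Visit H; enqueue K → queue [Q, O, P, K]
Visit Q; enqueue N, J, F → queue [O, P, K, N, J, F]
Visit O → queue [P, K, N, J, F]
Visit P → queue [K, N, J, F]
Visit K; enqueue S → queue [N, J, F, S]
Visit N → queue [J, F, S]
Visit J; enqueue T → queue [F, S, T]
Visit F → queue [S, T]
Visit S → queue [T]
Visit T → queue []

I → R → L → G → M → H → Q → O → P → K → N → J → F → S → T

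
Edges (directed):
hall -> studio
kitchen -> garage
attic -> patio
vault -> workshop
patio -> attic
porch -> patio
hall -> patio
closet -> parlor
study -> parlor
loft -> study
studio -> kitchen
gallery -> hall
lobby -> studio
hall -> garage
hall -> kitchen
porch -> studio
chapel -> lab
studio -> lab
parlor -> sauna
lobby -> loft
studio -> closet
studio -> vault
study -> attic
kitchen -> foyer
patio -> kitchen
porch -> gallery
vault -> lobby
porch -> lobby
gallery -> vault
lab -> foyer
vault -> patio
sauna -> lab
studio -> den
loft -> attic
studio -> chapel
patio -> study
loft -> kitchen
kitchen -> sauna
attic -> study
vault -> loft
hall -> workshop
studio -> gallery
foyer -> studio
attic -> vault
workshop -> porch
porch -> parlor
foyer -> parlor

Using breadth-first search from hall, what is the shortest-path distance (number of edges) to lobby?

Level 0: hall
Level 1: garage, kitchen, patio, studio, workshop
Level 2: attic, chapel, closet, den, foyer, gallery, lab, porch, sauna, study, vault
Level 3: lobby, loft, parlor
lobby first appears at level 3.

3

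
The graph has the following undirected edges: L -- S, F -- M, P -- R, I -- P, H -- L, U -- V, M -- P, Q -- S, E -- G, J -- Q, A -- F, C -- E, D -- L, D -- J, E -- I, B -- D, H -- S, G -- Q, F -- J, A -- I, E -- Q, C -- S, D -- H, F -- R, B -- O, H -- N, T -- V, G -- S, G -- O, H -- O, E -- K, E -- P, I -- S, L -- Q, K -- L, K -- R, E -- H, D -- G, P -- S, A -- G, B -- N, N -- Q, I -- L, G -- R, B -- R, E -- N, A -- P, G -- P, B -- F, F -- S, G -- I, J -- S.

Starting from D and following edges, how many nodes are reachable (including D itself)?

BFS from D visits: D, L, J, H, G, B, S, Q, K, I, F, O, N, E, R, P, A, C, M
Reachable nodes: 19 of 22 total.

19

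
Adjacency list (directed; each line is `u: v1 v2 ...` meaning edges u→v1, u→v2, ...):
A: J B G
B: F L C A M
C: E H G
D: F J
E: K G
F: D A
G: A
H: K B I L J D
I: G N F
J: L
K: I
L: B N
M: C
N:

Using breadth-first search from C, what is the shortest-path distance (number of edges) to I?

2

Level 0: C
Level 1: E, G, H
Level 2: A, B, D, I, J, K, L
Level 3: F, M, N
I first appears at level 2.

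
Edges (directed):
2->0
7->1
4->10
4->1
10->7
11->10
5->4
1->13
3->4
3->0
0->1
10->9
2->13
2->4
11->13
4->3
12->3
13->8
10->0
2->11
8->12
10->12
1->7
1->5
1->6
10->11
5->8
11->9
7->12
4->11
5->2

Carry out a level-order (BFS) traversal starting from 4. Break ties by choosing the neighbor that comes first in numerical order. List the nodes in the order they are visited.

4 1 3 10 11 5 6 7 13 0 9 12 2 8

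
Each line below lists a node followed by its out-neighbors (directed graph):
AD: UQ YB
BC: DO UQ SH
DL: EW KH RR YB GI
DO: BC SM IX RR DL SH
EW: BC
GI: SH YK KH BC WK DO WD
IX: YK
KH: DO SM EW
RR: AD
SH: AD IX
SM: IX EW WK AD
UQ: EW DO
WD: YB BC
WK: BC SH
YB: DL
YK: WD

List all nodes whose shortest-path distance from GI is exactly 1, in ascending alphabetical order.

BC, DO, KH, SH, WD, WK, YK

Level 0: GI
Level 1: BC, DO, KH, SH, WD, WK, YK
Level 2: AD, DL, EW, IX, RR, SM, UQ, YB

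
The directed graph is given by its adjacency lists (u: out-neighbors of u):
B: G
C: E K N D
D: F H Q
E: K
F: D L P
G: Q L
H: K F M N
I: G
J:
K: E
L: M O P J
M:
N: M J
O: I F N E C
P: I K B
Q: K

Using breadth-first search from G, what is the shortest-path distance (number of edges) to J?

Level 0: G
Level 1: L, Q
Level 2: J, K, M, O, P
Level 3: B, C, E, F, I, N
Level 4: D
Level 5: H
J first appears at level 2.

2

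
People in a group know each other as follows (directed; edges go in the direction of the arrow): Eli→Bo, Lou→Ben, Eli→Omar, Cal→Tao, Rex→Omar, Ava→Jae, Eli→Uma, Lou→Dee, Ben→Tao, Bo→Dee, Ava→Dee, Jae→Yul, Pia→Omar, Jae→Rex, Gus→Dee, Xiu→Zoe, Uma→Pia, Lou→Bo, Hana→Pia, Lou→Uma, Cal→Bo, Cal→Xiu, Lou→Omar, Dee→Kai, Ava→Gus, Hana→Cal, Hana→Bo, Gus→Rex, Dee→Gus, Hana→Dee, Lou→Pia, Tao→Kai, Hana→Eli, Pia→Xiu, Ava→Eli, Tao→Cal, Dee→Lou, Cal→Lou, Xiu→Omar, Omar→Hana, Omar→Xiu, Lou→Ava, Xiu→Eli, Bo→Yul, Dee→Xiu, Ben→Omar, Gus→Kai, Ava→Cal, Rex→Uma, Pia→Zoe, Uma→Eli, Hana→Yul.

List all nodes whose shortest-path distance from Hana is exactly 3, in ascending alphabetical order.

Ava, Ben, Rex

Level 0: Hana
Level 1: Bo, Cal, Dee, Eli, Pia, Yul
Level 2: Gus, Kai, Lou, Omar, Tao, Uma, Xiu, Zoe
Level 3: Ava, Ben, Rex
Level 4: Jae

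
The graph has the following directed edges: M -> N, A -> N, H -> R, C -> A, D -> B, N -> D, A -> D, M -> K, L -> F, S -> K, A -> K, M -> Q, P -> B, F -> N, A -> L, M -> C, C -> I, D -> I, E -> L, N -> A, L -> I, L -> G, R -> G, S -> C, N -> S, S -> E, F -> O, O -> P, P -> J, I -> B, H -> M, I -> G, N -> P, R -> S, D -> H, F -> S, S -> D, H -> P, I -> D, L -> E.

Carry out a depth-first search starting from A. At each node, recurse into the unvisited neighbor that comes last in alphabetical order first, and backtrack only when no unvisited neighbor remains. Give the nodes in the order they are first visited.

A, N, S, K, E, L, I, G, D, H, R, P, J, B, M, Q, C, F, O

Visit A
A → N
N → S
S → K
S → E
E → L
L → I
I → G
I → D
D → H
H → R
H → P
P → J
P → B
H → M
M → Q
M → C
L → F
F → O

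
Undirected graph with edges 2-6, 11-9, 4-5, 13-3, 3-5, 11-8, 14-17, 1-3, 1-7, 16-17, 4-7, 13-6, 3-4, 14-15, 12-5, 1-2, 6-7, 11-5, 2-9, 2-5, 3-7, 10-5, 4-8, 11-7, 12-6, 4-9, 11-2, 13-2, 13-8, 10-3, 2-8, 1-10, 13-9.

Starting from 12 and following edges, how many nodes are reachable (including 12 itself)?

13

BFS from 12 visits: 12, 6, 5, 13, 7, 2, 11, 10, 4, 3, 9, 8, 1
Reachable nodes: 13 of 17 total.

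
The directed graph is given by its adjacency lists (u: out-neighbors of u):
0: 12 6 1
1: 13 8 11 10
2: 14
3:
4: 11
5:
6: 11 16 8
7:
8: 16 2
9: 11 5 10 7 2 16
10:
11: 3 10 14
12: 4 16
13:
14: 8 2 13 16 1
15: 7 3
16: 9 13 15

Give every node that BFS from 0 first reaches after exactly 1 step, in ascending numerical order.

Level 0: 0
Level 1: 1, 6, 12
Level 2: 4, 8, 10, 11, 13, 16
Level 3: 2, 3, 9, 14, 15
Level 4: 5, 7

1, 6, 12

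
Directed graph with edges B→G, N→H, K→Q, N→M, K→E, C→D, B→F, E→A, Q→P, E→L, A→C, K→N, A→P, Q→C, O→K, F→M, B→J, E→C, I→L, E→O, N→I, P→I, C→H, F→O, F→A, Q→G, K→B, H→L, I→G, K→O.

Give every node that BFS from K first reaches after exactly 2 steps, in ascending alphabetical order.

A, C, F, G, H, I, J, L, M, P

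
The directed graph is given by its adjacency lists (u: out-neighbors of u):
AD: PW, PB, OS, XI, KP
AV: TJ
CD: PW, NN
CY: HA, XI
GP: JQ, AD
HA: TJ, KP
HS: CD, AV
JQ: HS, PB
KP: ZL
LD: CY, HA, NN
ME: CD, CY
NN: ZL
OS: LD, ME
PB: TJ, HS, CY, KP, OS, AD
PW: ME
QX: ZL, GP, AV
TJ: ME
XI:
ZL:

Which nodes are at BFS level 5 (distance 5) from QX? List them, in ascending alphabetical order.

HA, NN

Level 0: QX
Level 1: AV, GP, ZL
Level 2: AD, JQ, TJ
Level 3: HS, KP, ME, OS, PB, PW, XI
Level 4: CD, CY, LD
Level 5: HA, NN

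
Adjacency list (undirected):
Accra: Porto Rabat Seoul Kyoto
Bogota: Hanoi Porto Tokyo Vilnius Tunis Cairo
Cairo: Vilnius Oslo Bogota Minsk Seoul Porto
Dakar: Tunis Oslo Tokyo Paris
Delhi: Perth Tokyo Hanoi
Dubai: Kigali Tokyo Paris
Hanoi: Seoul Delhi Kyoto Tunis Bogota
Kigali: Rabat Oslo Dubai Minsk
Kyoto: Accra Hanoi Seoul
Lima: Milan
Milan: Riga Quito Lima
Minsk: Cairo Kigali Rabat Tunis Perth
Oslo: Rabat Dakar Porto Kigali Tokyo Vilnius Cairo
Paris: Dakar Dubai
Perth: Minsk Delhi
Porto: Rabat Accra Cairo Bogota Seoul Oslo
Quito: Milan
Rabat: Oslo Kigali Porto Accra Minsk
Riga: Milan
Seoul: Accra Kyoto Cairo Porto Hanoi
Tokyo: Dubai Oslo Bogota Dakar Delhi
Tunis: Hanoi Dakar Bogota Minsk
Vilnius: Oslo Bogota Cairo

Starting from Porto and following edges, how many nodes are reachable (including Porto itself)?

19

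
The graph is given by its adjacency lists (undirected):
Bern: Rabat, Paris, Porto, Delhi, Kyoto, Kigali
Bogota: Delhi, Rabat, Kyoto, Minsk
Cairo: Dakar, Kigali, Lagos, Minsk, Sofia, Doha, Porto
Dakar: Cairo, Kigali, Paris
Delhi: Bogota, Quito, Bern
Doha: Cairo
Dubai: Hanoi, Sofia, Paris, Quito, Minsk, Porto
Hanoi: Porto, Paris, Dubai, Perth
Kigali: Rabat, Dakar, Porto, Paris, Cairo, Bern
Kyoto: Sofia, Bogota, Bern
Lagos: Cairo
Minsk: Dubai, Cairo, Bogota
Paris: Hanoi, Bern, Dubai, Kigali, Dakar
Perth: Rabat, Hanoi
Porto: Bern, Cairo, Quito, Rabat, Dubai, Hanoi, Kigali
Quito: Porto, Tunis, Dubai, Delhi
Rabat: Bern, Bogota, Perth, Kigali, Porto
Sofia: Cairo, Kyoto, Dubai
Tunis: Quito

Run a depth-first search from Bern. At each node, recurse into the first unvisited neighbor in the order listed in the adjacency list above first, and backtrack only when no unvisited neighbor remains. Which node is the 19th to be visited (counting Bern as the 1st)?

Tunis

Visit Bern
Bern → Rabat
Rabat → Bogota
Bogota → Delhi
Delhi → Quito
Quito → Porto
Porto → Cairo
Cairo → Dakar
Dakar → Kigali
Kigali → Paris
Paris → Hanoi
Hanoi → Dubai
Dubai → Sofia
Sofia → Kyoto
Dubai → Minsk
Hanoi → Perth
Cairo → Lagos
Cairo → Doha
Quito → Tunis

Visit order: Bern, Rabat, Bogota, Delhi, Quito, Porto, Cairo, Dakar, Kigali, Paris, Hanoi, Dubai, Sofia, Kyoto, Minsk, Perth, Lagos, Doha, Tunis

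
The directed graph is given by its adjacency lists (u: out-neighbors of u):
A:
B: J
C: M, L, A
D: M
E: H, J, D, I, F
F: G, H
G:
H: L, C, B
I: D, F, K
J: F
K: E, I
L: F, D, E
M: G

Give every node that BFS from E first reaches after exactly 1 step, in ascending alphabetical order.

Level 0: E
Level 1: D, F, H, I, J
Level 2: B, C, G, K, L, M
Level 3: A

D, F, H, I, J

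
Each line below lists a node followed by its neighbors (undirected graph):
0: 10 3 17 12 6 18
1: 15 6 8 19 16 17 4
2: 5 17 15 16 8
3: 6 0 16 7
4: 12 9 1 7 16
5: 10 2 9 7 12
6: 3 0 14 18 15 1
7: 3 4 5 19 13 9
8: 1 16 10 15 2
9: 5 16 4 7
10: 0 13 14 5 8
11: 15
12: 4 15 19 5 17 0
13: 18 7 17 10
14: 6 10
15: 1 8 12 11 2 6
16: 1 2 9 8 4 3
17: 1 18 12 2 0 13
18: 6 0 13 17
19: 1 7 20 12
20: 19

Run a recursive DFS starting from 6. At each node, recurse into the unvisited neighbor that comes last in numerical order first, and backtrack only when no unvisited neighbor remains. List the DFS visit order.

6 18 17 13 10 14 8 16 9 7 19 20 12 15 11 2 5 1 4 0 3

Visit 6
6 → 18
18 → 17
17 → 13
13 → 10
10 → 14
10 → 8
8 → 16
16 → 9
9 → 7
7 → 19
19 → 20
19 → 12
12 → 15
15 → 11
15 → 2
2 → 5
15 → 1
1 → 4
12 → 0
0 → 3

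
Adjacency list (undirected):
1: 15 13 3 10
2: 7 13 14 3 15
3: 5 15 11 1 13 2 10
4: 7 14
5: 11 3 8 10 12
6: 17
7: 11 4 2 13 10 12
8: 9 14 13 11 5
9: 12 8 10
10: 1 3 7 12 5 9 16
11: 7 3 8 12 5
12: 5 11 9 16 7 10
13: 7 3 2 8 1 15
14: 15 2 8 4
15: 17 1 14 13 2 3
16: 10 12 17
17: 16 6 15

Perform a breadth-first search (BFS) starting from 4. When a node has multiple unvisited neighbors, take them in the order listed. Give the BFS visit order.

4, 7, 14, 11, 2, 13, 10, 12, 15, 8, 3, 5, 1, 9, 16, 17, 6

Visit 4; enqueue 7, 14 → queue [7, 14]
Visit 7; enqueue 11, 2, 13, 10, 12 → queue [14, 11, 2, 13, 10, 12]
Visit 14; enqueue 15, 8 → queue [11, 2, 13, 10, 12, 15, 8]
Visit 11; enqueue 3, 5 → queue [2, 13, 10, 12, 15, 8, 3, 5]
Visit 2 → queue [13, 10, 12, 15, 8, 3, 5]
Visit 13; enqueue 1 → queue [10, 12, 15, 8, 3, 5, 1]
Visit 10; enqueue 9, 16 → queue [12, 15, 8, 3, 5, 1, 9, 16]
Visit 12 → queue [15, 8, 3, 5, 1, 9, 16]
Visit 15; enqueue 17 → queue [8, 3, 5, 1, 9, 16, 17]
Visit 8 → queue [3, 5, 1, 9, 16, 17]
Visit 3 → queue [5, 1, 9, 16, 17]
Visit 5 → queue [1, 9, 16, 17]
Visit 1 → queue [9, 16, 17]
Visit 9 → queue [16, 17]
Visit 16 → queue [17]
Visit 17; enqueue 6 → queue [6]
Visit 6 → queue []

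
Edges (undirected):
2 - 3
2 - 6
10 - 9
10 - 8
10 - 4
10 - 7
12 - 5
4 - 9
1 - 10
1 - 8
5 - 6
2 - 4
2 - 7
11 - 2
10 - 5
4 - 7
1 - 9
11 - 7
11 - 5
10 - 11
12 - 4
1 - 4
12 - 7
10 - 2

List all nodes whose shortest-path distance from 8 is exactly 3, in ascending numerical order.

Level 0: 8
Level 1: 1, 10
Level 2: 2, 4, 5, 7, 9, 11
Level 3: 3, 6, 12

3, 6, 12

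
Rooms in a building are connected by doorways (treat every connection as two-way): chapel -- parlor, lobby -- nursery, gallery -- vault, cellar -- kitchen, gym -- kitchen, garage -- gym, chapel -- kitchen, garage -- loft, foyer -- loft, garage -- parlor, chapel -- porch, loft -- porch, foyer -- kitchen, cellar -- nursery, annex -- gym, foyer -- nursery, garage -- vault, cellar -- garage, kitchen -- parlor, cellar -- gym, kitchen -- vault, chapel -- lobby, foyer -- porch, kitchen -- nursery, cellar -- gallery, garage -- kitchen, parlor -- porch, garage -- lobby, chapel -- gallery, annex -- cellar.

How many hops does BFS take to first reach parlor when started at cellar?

Level 0: cellar
Level 1: annex, gallery, garage, gym, kitchen, nursery
Level 2: chapel, foyer, lobby, loft, parlor, vault
Level 3: porch
parlor first appears at level 2.

2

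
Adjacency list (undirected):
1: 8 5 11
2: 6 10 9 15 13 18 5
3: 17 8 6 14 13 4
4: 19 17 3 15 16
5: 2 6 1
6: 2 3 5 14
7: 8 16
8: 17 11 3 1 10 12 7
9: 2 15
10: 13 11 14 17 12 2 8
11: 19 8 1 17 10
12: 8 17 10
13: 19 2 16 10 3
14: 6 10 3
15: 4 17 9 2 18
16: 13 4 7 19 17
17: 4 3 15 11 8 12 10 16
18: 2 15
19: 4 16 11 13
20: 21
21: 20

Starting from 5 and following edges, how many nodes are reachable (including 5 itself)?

BFS from 5 visits: 5, 2, 6, 1, 10, 9, 15, 13, 18, 3, 14, 8, 11, 17, 12, 4, 19, 16, 7
Reachable nodes: 19 of 21 total.

19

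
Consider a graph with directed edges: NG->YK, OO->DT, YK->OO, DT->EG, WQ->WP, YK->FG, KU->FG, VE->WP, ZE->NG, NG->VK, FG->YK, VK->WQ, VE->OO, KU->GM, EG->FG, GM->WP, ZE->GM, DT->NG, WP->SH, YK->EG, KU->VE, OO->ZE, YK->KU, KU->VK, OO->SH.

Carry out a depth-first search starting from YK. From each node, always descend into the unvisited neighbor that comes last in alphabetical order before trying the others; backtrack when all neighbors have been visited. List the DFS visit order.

YK → OO → ZE → NG → VK → WQ → WP → SH → GM → DT → EG → FG → KU → VE

Visit YK
YK → OO
OO → ZE
ZE → NG
NG → VK
VK → WQ
WQ → WP
WP → SH
ZE → GM
OO → DT
DT → EG
EG → FG
YK → KU
KU → VE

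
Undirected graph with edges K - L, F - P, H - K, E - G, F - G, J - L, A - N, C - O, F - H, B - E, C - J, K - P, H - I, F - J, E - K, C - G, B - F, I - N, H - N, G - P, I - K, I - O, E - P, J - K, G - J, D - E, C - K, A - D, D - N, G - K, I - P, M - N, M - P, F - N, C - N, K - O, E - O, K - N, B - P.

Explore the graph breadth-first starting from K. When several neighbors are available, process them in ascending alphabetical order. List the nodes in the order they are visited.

K, C, E, G, H, I, J, L, N, O, P, B, D, F, A, M

Visit K; enqueue C, E, G, H, I, J, L, N, O, P → queue [C, E, G, H, I, J, L, N, O, P]
Visit C → queue [E, G, H, I, J, L, N, O, P]
Visit E; enqueue B, D → queue [G, H, I, J, L, N, O, P, B, D]
Visit G; enqueue F → queue [H, I, J, L, N, O, P, B, D, F]
Visit H → queue [I, J, L, N, O, P, B, D, F]
Visit I → queue [J, L, N, O, P, B, D, F]
Visit J → queue [L, N, O, P, B, D, F]
Visit L → queue [N, O, P, B, D, F]
Visit N; enqueue A, M → queue [O, P, B, D, F, A, M]
Visit O → queue [P, B, D, F, A, M]
Visit P → queue [B, D, F, A, M]
Visit B → queue [D, F, A, M]
Visit D → queue [F, A, M]
Visit F → queue [A, M]
Visit A → queue [M]
Visit M → queue []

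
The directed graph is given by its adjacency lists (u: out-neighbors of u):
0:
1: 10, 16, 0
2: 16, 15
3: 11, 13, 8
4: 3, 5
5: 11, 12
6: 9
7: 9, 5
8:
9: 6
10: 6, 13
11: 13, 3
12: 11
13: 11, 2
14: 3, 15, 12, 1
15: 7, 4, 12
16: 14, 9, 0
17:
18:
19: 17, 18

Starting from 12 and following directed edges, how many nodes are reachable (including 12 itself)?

BFS from 12 visits: 12, 11, 13, 3, 2, 8, 16, 15, 14, 9, 0, 7, 4, 1, 6, 5, 10
Reachable nodes: 17 of 20 total.

17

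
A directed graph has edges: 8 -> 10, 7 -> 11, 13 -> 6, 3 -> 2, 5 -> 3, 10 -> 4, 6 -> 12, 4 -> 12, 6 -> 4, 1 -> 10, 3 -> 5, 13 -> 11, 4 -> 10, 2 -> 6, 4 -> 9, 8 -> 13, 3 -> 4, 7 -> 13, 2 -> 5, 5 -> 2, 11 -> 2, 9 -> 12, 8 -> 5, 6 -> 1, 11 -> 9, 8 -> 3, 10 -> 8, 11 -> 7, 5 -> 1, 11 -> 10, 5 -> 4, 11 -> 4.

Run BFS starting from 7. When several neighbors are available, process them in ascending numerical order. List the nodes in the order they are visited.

7 -> 11 -> 13 -> 2 -> 4 -> 9 -> 10 -> 6 -> 5 -> 12 -> 8 -> 1 -> 3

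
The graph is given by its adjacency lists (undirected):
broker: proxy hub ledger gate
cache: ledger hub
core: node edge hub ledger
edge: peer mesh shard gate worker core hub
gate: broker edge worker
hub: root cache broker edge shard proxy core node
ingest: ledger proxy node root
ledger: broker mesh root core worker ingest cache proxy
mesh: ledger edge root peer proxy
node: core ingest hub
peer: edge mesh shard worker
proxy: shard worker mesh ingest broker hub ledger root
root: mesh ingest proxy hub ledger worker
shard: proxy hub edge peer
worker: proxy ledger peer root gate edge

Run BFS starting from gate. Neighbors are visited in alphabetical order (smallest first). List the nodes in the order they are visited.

Visit gate; enqueue broker, edge, worker → queue [broker, edge, worker]
Visit broker; enqueue hub, ledger, proxy → queue [edge, worker, hub, ledger, proxy]
Visit edge; enqueue core, mesh, peer, shard → queue [worker, hub, ledger, proxy, core, mesh, peer, shard]
Visit worker; enqueue root → queue [hub, ledger, proxy, core, mesh, peer, shard, root]
Visit hub; enqueue cache, node → queue [ledger, proxy, core, mesh, peer, shard, root, cache, node]
Visit ledger; enqueue ingest → queue [proxy, core, mesh, peer, shard, root, cache, node, ingest]
Visit proxy → queue [core, mesh, peer, shard, root, cache, node, ingest]
Visit core → queue [mesh, peer, shard, root, cache, node, ingest]
Visit mesh → queue [peer, shard, root, cache, node, ingest]
Visit peer → queue [shard, root, cache, node, ingest]
Visit shard → queue [root, cache, node, ingest]
Visit root → queue [cache, node, ingest]
Visit cache → queue [node, ingest]
Visit node → queue [ingest]
Visit ingest → queue []

gate, broker, edge, worker, hub, ledger, proxy, core, mesh, peer, shard, root, cache, node, ingest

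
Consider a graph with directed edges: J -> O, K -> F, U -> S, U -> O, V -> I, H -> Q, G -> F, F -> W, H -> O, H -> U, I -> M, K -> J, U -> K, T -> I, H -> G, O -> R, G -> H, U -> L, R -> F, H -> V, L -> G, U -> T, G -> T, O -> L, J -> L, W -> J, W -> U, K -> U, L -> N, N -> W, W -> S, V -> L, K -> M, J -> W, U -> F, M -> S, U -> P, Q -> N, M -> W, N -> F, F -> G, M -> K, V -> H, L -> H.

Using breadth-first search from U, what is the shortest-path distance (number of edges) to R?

Level 0: U
Level 1: F, K, L, O, P, S, T
Level 2: G, H, I, J, M, N, R, W
Level 3: Q, V
R first appears at level 2.

2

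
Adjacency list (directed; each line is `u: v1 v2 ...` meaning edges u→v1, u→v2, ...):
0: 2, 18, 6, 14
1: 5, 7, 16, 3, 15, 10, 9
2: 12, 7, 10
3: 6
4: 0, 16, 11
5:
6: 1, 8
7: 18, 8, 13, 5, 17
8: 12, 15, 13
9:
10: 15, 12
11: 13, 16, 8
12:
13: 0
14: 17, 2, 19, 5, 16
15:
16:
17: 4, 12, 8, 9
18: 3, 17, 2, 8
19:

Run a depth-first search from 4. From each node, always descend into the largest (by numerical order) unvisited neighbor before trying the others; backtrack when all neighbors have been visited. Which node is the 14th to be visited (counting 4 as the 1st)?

Visit 4
4 → 16
4 → 11
11 → 13
13 → 0
0 → 18
18 → 17
17 → 12
17 → 9
17 → 8
8 → 15
18 → 3
3 → 6
6 → 1
1 → 10
1 → 7
7 → 5
18 → 2
0 → 14
14 → 19

Visit order: 4, 16, 11, 13, 0, 18, 17, 12, 9, 8, 15, 3, 6, 1, 10, 7, 5, 2, 14, 19

1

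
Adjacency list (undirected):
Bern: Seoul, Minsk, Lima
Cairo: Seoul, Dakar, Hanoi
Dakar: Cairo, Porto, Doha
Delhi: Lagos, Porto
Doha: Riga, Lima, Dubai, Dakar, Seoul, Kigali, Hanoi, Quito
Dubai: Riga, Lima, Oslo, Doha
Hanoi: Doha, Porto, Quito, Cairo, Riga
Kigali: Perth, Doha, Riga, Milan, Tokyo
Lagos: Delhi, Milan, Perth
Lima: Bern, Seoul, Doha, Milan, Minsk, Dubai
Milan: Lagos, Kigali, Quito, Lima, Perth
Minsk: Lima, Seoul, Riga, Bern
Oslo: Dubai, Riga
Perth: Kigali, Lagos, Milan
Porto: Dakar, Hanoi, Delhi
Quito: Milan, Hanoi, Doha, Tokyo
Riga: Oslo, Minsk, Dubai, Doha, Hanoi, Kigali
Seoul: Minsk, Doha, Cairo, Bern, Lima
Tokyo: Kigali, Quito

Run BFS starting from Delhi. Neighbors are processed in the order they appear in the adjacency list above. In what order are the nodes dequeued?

Visit Delhi; enqueue Lagos, Porto → queue [Lagos, Porto]
Visit Lagos; enqueue Milan, Perth → queue [Porto, Milan, Perth]
Visit Porto; enqueue Dakar, Hanoi → queue [Milan, Perth, Dakar, Hanoi]
Visit Milan; enqueue Kigali, Quito, Lima → queue [Perth, Dakar, Hanoi, Kigali, Quito, Lima]
Visit Perth → queue [Dakar, Hanoi, Kigali, Quito, Lima]
Visit Dakar; enqueue Cairo, Doha → queue [Hanoi, Kigali, Quito, Lima, Cairo, Doha]
Visit Hanoi; enqueue Riga → queue [Kigali, Quito, Lima, Cairo, Doha, Riga]
Visit Kigali; enqueue Tokyo → queue [Quito, Lima, Cairo, Doha, Riga, Tokyo]
Visit Quito → queue [Lima, Cairo, Doha, Riga, Tokyo]
Visit Lima; enqueue Bern, Seoul, Minsk, Dubai → queue [Cairo, Doha, Riga, Tokyo, Bern, Seoul, Minsk, Dubai]
Visit Cairo → queue [Doha, Riga, Tokyo, Bern, Seoul, Minsk, Dubai]
Visit Doha → queue [Riga, Tokyo, Bern, Seoul, Minsk, Dubai]
Visit Riga; enqueue Oslo → queue [Tokyo, Bern, Seoul, Minsk, Dubai, Oslo]
Visit Tokyo → queue [Bern, Seoul, Minsk, Dubai, Oslo]
Visit Bern → queue [Seoul, Minsk, Dubai, Oslo]
Visit Seoul → queue [Minsk, Dubai, Oslo]
Visit Minsk → queue [Dubai, Oslo]
Visit Dubai → queue [Oslo]
Visit Oslo → queue []

Delhi Lagos Porto Milan Perth Dakar Hanoi Kigali Quito Lima Cairo Doha Riga Tokyo Bern Seoul Minsk Dubai Oslo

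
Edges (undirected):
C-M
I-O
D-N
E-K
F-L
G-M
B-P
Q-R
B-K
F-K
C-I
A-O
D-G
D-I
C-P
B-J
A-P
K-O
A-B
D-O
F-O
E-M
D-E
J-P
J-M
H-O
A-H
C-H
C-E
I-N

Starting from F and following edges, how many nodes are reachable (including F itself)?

16

BFS from F visits: F, K, L, O, B, E, A, D, H, I, J, P, C, M, G, N
Reachable nodes: 16 of 18 total.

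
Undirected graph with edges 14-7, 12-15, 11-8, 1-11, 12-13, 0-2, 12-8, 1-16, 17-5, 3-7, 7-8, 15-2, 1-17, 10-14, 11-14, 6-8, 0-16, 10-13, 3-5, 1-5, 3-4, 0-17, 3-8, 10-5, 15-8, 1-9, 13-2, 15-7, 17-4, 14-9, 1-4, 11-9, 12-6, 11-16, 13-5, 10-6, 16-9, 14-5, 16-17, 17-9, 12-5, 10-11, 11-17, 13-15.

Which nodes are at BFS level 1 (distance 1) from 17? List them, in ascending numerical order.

0, 1, 4, 5, 9, 11, 16

Level 0: 17
Level 1: 0, 1, 4, 5, 9, 11, 16
Level 2: 2, 3, 8, 10, 12, 13, 14
Level 3: 6, 7, 15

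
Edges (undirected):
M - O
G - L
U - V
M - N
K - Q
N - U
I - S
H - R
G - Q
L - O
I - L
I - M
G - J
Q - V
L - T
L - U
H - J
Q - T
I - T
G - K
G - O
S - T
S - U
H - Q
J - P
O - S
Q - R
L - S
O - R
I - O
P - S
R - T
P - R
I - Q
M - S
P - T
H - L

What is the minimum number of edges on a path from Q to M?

Level 0: Q
Level 1: G, H, I, K, R, T, V
Level 2: J, L, M, O, P, S, U
Level 3: N
M first appears at level 2.

2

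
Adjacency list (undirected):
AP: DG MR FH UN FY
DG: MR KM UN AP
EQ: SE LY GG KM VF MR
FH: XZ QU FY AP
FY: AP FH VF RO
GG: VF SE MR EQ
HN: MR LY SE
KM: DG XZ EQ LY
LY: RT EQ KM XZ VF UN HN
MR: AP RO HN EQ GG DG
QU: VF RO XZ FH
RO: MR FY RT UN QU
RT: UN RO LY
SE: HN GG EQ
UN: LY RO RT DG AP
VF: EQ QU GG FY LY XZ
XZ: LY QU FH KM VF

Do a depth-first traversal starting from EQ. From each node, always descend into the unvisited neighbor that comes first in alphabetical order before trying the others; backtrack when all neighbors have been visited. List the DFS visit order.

EQ, GG, MR, AP, DG, KM, LY, HN, SE, RT, RO, FY, FH, QU, VF, XZ, UN

Visit EQ
EQ → GG
GG → MR
MR → AP
AP → DG
DG → KM
KM → LY
LY → HN
HN → SE
LY → RT
RT → RO
RO → FY
FY → FH
FH → QU
QU → VF
VF → XZ
RO → UN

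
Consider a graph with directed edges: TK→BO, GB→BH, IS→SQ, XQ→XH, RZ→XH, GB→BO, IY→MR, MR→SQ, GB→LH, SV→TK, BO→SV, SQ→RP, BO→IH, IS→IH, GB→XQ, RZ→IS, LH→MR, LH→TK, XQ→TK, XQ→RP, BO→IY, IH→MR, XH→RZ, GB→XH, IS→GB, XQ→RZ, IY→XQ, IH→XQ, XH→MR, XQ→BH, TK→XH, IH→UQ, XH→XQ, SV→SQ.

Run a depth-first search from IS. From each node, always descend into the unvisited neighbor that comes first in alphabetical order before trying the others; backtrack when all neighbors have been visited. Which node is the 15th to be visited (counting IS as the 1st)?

SV

Visit IS
IS → GB
GB → BH
GB → BO
BO → IH
IH → MR
MR → SQ
SQ → RP
IH → UQ
IH → XQ
XQ → RZ
RZ → XH
XQ → TK
BO → IY
BO → SV
GB → LH

Visit order: IS, GB, BH, BO, IH, MR, SQ, RP, UQ, XQ, RZ, XH, TK, IY, SV, LH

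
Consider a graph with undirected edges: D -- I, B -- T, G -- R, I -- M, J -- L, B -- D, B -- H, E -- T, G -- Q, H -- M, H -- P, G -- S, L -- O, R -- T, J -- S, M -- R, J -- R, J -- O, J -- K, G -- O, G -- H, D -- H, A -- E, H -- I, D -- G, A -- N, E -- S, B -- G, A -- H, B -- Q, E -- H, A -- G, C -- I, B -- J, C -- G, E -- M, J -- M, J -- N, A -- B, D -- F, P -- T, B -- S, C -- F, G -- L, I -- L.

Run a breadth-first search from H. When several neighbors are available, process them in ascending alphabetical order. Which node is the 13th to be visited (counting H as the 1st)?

S

Visit H; enqueue A, B, D, E, G, I, M, P → queue [A, B, D, E, G, I, M, P]
Visit A; enqueue N → queue [B, D, E, G, I, M, P, N]
Visit B; enqueue J, Q, S, T → queue [D, E, G, I, M, P, N, J, Q, S, T]
Visit D; enqueue F → queue [E, G, I, M, P, N, J, Q, S, T, F]
Visit E → queue [G, I, M, P, N, J, Q, S, T, F]
Visit G; enqueue C, L, O, R → queue [I, M, P, N, J, Q, S, T, F, C, L, O, R]
Visit I → queue [M, P, N, J, Q, S, T, F, C, L, O, R]
Visit M → queue [P, N, J, Q, S, T, F, C, L, O, R]
Visit P → queue [N, J, Q, S, T, F, C, L, O, R]
Visit N → queue [J, Q, S, T, F, C, L, O, R]
Visit J; enqueue K → queue [Q, S, T, F, C, L, O, R, K]
Visit Q → queue [S, T, F, C, L, O, R, K]
Visit S → queue [T, F, C, L, O, R, K]
Visit T → queue [F, C, L, O, R, K]
Visit F → queue [C, L, O, R, K]
Visit C → queue [L, O, R, K]
Visit L → queue [O, R, K]
Visit O → queue [R, K]
Visit R → queue [K]
Visit K → queue []

Visit order: H, A, B, D, E, G, I, M, P, N, J, Q, S, T, F, C, L, O, R, K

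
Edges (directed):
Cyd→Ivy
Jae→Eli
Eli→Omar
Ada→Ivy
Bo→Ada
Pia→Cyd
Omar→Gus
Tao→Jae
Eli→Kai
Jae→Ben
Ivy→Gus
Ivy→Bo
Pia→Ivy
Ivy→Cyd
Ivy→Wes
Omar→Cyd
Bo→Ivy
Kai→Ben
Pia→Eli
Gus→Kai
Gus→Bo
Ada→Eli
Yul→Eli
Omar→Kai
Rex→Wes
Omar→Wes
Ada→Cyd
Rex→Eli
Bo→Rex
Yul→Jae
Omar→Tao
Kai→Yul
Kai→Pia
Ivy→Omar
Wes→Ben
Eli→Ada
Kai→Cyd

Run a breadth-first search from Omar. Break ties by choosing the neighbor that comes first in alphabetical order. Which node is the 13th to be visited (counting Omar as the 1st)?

Ada

Visit Omar; enqueue Cyd, Gus, Kai, Tao, Wes → queue [Cyd, Gus, Kai, Tao, Wes]
Visit Cyd; enqueue Ivy → queue [Gus, Kai, Tao, Wes, Ivy]
Visit Gus; enqueue Bo → queue [Kai, Tao, Wes, Ivy, Bo]
Visit Kai; enqueue Ben, Pia, Yul → queue [Tao, Wes, Ivy, Bo, Ben, Pia, Yul]
Visit Tao; enqueue Jae → queue [Wes, Ivy, Bo, Ben, Pia, Yul, Jae]
Visit Wes → queue [Ivy, Bo, Ben, Pia, Yul, Jae]
Visit Ivy → queue [Bo, Ben, Pia, Yul, Jae]
Visit Bo; enqueue Ada, Rex → queue [Ben, Pia, Yul, Jae, Ada, Rex]
Visit Ben → queue [Pia, Yul, Jae, Ada, Rex]
Visit Pia; enqueue Eli → queue [Yul, Jae, Ada, Rex, Eli]
Visit Yul → queue [Jae, Ada, Rex, Eli]
Visit Jae → queue [Ada, Rex, Eli]
Visit Ada → queue [Rex, Eli]
Visit Rex → queue [Eli]
Visit Eli → queue []

Visit order: Omar, Cyd, Gus, Kai, Tao, Wes, Ivy, Bo, Ben, Pia, Yul, Jae, Ada, Rex, Eli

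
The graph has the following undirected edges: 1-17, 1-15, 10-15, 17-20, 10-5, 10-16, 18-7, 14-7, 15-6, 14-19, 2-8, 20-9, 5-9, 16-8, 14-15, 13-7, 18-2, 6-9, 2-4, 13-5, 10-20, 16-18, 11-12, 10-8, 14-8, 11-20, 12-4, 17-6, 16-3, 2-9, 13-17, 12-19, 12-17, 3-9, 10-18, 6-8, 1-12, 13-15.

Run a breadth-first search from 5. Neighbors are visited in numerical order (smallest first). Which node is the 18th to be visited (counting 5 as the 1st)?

Visit 5; enqueue 9, 10, 13 → queue [9, 10, 13]
Visit 9; enqueue 2, 3, 6, 20 → queue [10, 13, 2, 3, 6, 20]
Visit 10; enqueue 8, 15, 16, 18 → queue [13, 2, 3, 6, 20, 8, 15, 16, 18]
Visit 13; enqueue 7, 17 → queue [2, 3, 6, 20, 8, 15, 16, 18, 7, 17]
Visit 2; enqueue 4 → queue [3, 6, 20, 8, 15, 16, 18, 7, 17, 4]
Visit 3 → queue [6, 20, 8, 15, 16, 18, 7, 17, 4]
Visit 6 → queue [20, 8, 15, 16, 18, 7, 17, 4]
Visit 20; enqueue 11 → queue [8, 15, 16, 18, 7, 17, 4, 11]
Visit 8; enqueue 14 → queue [15, 16, 18, 7, 17, 4, 11, 14]
Visit 15; enqueue 1 → queue [16, 18, 7, 17, 4, 11, 14, 1]
Visit 16 → queue [18, 7, 17, 4, 11, 14, 1]
Visit 18 → queue [7, 17, 4, 11, 14, 1]
Visit 7 → queue [17, 4, 11, 14, 1]
Visit 17; enqueue 12 → queue [4, 11, 14, 1, 12]
Visit 4 → queue [11, 14, 1, 12]
Visit 11 → queue [14, 1, 12]
Visit 14; enqueue 19 → queue [1, 12, 19]
Visit 1 → queue [12, 19]
Visit 12 → queue [19]
Visit 19 → queue []

Visit order: 5, 9, 10, 13, 2, 3, 6, 20, 8, 15, 16, 18, 7, 17, 4, 11, 14, 1, 12, 19

1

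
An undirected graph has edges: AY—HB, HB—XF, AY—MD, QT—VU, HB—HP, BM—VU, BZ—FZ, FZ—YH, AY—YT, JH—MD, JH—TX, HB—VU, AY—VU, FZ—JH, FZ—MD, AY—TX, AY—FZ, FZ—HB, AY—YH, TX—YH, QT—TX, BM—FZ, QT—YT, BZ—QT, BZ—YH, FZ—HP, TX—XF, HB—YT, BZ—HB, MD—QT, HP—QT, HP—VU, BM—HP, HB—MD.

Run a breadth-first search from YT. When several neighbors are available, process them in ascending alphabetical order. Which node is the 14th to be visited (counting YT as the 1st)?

JH

Visit YT; enqueue AY, HB, QT → queue [AY, HB, QT]
Visit AY; enqueue FZ, MD, TX, VU, YH → queue [HB, QT, FZ, MD, TX, VU, YH]
Visit HB; enqueue BZ, HP, XF → queue [QT, FZ, MD, TX, VU, YH, BZ, HP, XF]
Visit QT → queue [FZ, MD, TX, VU, YH, BZ, HP, XF]
Visit FZ; enqueue BM, JH → queue [MD, TX, VU, YH, BZ, HP, XF, BM, JH]
Visit MD → queue [TX, VU, YH, BZ, HP, XF, BM, JH]
Visit TX → queue [VU, YH, BZ, HP, XF, BM, JH]
Visit VU → queue [YH, BZ, HP, XF, BM, JH]
Visit YH → queue [BZ, HP, XF, BM, JH]
Visit BZ → queue [HP, XF, BM, JH]
Visit HP → queue [XF, BM, JH]
Visit XF → queue [BM, JH]
Visit BM → queue [JH]
Visit JH → queue []

Visit order: YT, AY, HB, QT, FZ, MD, TX, VU, YH, BZ, HP, XF, BM, JH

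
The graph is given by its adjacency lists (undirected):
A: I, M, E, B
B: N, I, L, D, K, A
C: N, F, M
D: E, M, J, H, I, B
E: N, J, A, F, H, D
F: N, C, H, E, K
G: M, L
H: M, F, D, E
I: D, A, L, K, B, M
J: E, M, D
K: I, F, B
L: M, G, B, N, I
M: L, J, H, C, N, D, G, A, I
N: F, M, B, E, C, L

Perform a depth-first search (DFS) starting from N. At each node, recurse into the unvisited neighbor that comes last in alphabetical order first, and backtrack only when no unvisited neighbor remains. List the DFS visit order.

N -> M -> L -> I -> K -> F -> H -> E -> J -> D -> B -> A -> C -> G

Visit N
N → M
M → L
L → I
I → K
K → F
F → H
H → E
E → J
J → D
D → B
B → A
F → C
L → G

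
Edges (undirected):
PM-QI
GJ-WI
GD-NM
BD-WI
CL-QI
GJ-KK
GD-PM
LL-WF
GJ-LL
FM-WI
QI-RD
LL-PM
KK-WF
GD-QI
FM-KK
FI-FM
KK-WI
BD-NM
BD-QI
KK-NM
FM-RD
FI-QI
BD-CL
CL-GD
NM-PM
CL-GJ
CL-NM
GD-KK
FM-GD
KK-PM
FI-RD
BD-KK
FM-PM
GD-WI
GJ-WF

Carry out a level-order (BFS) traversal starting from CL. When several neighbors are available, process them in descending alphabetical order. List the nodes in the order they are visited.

Visit CL; enqueue QI, NM, GJ, GD, BD → queue [QI, NM, GJ, GD, BD]
Visit QI; enqueue RD, PM, FI → queue [NM, GJ, GD, BD, RD, PM, FI]
Visit NM; enqueue KK → queue [GJ, GD, BD, RD, PM, FI, KK]
Visit GJ; enqueue WI, WF, LL → queue [GD, BD, RD, PM, FI, KK, WI, WF, LL]
Visit GD; enqueue FM → queue [BD, RD, PM, FI, KK, WI, WF, LL, FM]
Visit BD → queue [RD, PM, FI, KK, WI, WF, LL, FM]
Visit RD → queue [PM, FI, KK, WI, WF, LL, FM]
Visit PM → queue [FI, KK, WI, WF, LL, FM]
Visit FI → queue [KK, WI, WF, LL, FM]
Visit KK → queue [WI, WF, LL, FM]
Visit WI → queue [WF, LL, FM]
Visit WF → queue [LL, FM]
Visit LL → queue [FM]
Visit FM → queue []

CL, QI, NM, GJ, GD, BD, RD, PM, FI, KK, WI, WF, LL, FM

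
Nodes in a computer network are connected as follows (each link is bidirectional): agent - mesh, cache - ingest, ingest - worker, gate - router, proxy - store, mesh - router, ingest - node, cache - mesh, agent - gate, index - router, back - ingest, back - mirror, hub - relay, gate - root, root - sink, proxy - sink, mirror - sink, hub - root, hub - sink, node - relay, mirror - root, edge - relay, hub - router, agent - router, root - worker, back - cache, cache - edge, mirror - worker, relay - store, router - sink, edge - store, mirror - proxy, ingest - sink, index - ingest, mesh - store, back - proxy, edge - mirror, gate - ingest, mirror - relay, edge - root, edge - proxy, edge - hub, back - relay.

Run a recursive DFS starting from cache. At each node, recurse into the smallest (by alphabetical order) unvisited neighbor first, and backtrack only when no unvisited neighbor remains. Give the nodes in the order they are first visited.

cache → back → ingest → gate → agent → mesh → router → hub → edge → mirror → proxy → sink → root → worker → store → relay → node → index

Visit cache
cache → back
back → ingest
ingest → gate
gate → agent
agent → mesh
mesh → router
router → hub
hub → edge
edge → mirror
mirror → proxy
proxy → sink
sink → root
root → worker
proxy → store
store → relay
relay → node
router → index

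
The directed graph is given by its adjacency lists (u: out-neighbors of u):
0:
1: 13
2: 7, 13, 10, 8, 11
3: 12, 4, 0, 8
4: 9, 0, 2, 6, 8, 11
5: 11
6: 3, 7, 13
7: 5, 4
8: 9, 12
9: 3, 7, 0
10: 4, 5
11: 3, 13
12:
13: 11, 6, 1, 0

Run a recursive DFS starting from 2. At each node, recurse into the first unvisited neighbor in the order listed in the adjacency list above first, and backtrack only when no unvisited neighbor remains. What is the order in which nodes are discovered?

2 -> 7 -> 5 -> 11 -> 3 -> 12 -> 4 -> 9 -> 0 -> 6 -> 13 -> 1 -> 8 -> 10

Visit 2
2 → 7
7 → 5
5 → 11
11 → 3
3 → 12
3 → 4
4 → 9
9 → 0
4 → 6
6 → 13
13 → 1
4 → 8
2 → 10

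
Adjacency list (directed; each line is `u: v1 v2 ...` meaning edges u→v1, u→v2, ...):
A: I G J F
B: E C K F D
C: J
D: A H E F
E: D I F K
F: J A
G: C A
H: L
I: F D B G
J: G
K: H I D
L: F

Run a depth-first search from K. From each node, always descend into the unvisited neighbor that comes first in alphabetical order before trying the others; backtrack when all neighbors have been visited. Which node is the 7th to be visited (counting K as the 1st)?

C

Visit K
K → D
D → A
A → F
F → J
J → G
G → C
A → I
I → B
B → E
D → H
H → L

Visit order: K, D, A, F, J, G, C, I, B, E, H, L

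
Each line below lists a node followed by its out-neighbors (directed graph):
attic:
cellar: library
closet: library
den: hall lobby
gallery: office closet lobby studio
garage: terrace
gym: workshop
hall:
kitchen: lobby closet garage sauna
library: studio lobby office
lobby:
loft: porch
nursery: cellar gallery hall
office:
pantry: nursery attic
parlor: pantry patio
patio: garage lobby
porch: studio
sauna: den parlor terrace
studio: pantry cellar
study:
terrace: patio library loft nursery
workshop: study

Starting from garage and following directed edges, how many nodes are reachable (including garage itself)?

16

BFS from garage visits: garage, terrace, patio, library, loft, nursery, lobby, studio, office, porch, cellar, gallery, hall, pantry, closet, attic
Reachable nodes: 16 of 23 total.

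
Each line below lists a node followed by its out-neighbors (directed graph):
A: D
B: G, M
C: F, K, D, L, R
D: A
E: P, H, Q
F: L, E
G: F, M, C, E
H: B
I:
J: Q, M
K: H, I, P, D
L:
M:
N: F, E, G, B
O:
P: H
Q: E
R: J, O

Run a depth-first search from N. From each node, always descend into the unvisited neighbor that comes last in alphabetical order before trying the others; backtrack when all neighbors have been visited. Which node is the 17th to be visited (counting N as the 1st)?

Visit N
N → G
G → M
G → F
F → L
F → E
E → Q
E → P
P → H
H → B
G → C
C → R
R → O
R → J
C → K
K → I
K → D
D → A

Visit order: N, G, M, F, L, E, Q, P, H, B, C, R, O, J, K, I, D, A

D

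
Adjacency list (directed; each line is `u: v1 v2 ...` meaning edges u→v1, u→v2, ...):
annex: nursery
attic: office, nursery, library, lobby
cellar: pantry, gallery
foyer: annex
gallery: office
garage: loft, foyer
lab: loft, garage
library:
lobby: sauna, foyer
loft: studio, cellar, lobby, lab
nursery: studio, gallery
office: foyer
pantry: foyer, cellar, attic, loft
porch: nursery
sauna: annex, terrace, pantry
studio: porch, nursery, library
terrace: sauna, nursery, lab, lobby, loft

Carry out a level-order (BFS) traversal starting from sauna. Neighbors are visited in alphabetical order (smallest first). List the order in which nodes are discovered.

Visit sauna; enqueue annex, pantry, terrace → queue [annex, pantry, terrace]
Visit annex; enqueue nursery → queue [pantry, terrace, nursery]
Visit pantry; enqueue attic, cellar, foyer, loft → queue [terrace, nursery, attic, cellar, foyer, loft]
Visit terrace; enqueue lab, lobby → queue [nursery, attic, cellar, foyer, loft, lab, lobby]
Visit nursery; enqueue gallery, studio → queue [attic, cellar, foyer, loft, lab, lobby, gallery, studio]
Visit attic; enqueue library, office → queue [cellar, foyer, loft, lab, lobby, gallery, studio, library, office]
Visit cellar → queue [foyer, loft, lab, lobby, gallery, studio, library, office]
Visit foyer → queue [loft, lab, lobby, gallery, studio, library, office]
Visit loft → queue [lab, lobby, gallery, studio, library, office]
Visit lab; enqueue garage → queue [lobby, gallery, studio, library, office, garage]
Visit lobby → queue [gallery, studio, library, office, garage]
Visit gallery → queue [studio, library, office, garage]
Visit studio; enqueue porch → queue [library, office, garage, porch]
Visit library → queue [office, garage, porch]
Visit office → queue [garage, porch]
Visit garage → queue [porch]
Visit porch → queue []

sauna → annex → pantry → terrace → nursery → attic → cellar → foyer → loft → lab → lobby → gallery → studio → library → office → garage → porch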